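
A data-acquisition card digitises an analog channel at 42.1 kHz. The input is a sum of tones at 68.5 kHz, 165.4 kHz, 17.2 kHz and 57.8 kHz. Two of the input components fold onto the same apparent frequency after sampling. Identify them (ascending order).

57.8 kHz, 68.5 kHz

fs/2 = 21.05 kHz.
68.5 kHz mod fs = 26.4 kHz.
26.4 kHz > fs/2 = 21.05 kHz, folds to fs − 26.4 kHz = 15.7 kHz.
165.4 kHz mod fs = 39.1 kHz.
39.1 kHz > fs/2 = 21.05 kHz, folds to fs − 39.1 kHz = 3 kHz.
17.2 kHz ≤ fs/2 = 21.05 kHz, passes unchanged.
57.8 kHz mod fs = 15.7 kHz.
15.7 kHz ≤ fs/2 = 21.05 kHz, appears at 15.7 kHz.
57.8 kHz and 68.5 kHz both map to 15.7 kHz.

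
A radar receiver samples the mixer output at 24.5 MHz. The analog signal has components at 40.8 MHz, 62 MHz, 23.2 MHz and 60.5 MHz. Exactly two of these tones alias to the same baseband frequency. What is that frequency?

11.5 MHz

fs/2 = 12.25 MHz.
40.8 MHz mod fs = 16.3 MHz.
16.3 MHz > fs/2 = 12.25 MHz, folds to fs − 16.3 MHz = 8.2 MHz.
62 MHz mod fs = 13 MHz.
13 MHz > fs/2 = 12.25 MHz, folds to fs − 13 MHz = 11.5 MHz.
23.2 MHz > fs/2 = 12.25 MHz, folds to fs − 23.2 MHz = 1.3 MHz.
60.5 MHz mod fs = 11.5 MHz.
11.5 MHz ≤ fs/2 = 12.25 MHz, appears at 11.5 MHz.
60.5 MHz and 62 MHz both map to 11.5 MHz.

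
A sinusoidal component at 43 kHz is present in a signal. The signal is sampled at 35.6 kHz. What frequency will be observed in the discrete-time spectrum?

43 kHz mod fs = 7.4 kHz.
7.4 kHz ≤ fs/2 = 17.8 kHz, appears at 7.4 kHz.

7.4 kHz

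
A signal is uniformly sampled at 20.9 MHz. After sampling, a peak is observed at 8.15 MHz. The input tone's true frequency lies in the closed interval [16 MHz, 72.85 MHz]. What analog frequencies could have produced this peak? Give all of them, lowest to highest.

29.05 MHz, 33.65 MHz, 49.95 MHz, 54.55 MHz, 70.85 MHz

Frequencies that alias to 8.15 MHz are k·fs ± 8.15 MHz for integer k ≥ 0.
k=0: 8.15 MHz.
k=1: 12.75 MHz, 29.05 MHz.
k=2: 33.65 MHz, 49.95 MHz.
k=3: 54.55 MHz, 70.85 MHz.
k=4: 75.45 MHz, 91.75 MHz.
Within [16 MHz, 72.85 MHz]: 29.05 MHz, 33.65 MHz, 49.95 MHz, 54.55 MHz, 70.85 MHz.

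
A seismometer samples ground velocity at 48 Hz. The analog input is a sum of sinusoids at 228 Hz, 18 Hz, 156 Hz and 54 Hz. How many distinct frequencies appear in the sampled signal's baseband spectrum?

3

fs/2 = 24 Hz.
228 Hz mod fs = 36 Hz.
36 Hz > fs/2 = 24 Hz, folds to fs − 36 Hz = 12 Hz.
18 Hz ≤ fs/2 = 24 Hz, passes unchanged.
156 Hz mod fs = 12 Hz.
12 Hz ≤ fs/2 = 24 Hz, appears at 12 Hz.
54 Hz mod fs = 6 Hz.
6 Hz ≤ fs/2 = 24 Hz, appears at 6 Hz.
Distinct values: {6 Hz, 12 Hz, 18 Hz} → 3.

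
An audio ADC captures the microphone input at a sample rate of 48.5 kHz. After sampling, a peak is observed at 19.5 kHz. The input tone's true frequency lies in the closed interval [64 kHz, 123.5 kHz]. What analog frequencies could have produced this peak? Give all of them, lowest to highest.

68 kHz, 77.5 kHz, 116.5 kHz

Frequencies that alias to 19.5 kHz are k·fs ± 19.5 kHz for integer k ≥ 0.
k=0: 19.5 kHz.
k=1: 29 kHz, 68 kHz.
k=2: 77.5 kHz, 116.5 kHz.
k=3: 126 kHz, 165 kHz.
Within [64 kHz, 123.5 kHz]: 68 kHz, 77.5 kHz, 116.5 kHz.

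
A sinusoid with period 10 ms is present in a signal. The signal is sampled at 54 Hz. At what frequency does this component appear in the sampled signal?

8 Hz

T = 10 ms → f = 1/T = 100 Hz.
100 Hz mod fs = 46 Hz.
46 Hz > fs/2 = 27 Hz, folds to fs − 46 Hz = 8 Hz.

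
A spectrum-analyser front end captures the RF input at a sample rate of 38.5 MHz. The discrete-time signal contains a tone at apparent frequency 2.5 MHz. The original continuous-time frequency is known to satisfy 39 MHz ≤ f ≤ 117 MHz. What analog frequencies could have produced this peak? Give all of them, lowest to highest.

Frequencies that alias to 2.5 MHz are k·fs ± 2.5 MHz for integer k ≥ 0.
k=0: 2.5 MHz.
k=1: 36 MHz, 41 MHz.
k=2: 74.5 MHz, 79.5 MHz.
k=3: 113 MHz, 118 MHz.
k=4: 151.5 MHz, 156.5 MHz.
Within [39 MHz, 117 MHz]: 41 MHz, 74.5 MHz, 79.5 MHz, 113 MHz.

41 MHz, 74.5 MHz, 79.5 MHz, 113 MHz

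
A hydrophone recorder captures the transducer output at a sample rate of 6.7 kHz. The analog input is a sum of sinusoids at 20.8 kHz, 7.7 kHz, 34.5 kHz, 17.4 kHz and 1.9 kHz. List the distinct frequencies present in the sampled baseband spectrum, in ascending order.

fs/2 = 3.35 kHz.
20.8 kHz mod fs = 0.7 kHz.
0.7 kHz ≤ fs/2 = 3.35 kHz, appears at 0.7 kHz.
7.7 kHz mod fs = 1 kHz.
1 kHz ≤ fs/2 = 3.35 kHz, appears at 1 kHz.
34.5 kHz mod fs = 1 kHz.
1 kHz ≤ fs/2 = 3.35 kHz, appears at 1 kHz.
17.4 kHz mod fs = 4 kHz.
4 kHz > fs/2 = 3.35 kHz, folds to fs − 4 kHz = 2.7 kHz.
1.9 kHz ≤ fs/2 = 3.35 kHz, passes unchanged.
Distinct values: {0.7 kHz, 1 kHz, 1.9 kHz, 2.7 kHz}.

0.7 kHz, 1 kHz, 1.9 kHz, 2.7 kHz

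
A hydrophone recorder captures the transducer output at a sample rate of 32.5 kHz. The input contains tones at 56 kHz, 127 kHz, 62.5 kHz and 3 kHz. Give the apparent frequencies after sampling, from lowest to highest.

fs/2 = 16.25 kHz.
56 kHz mod fs = 23.5 kHz.
23.5 kHz > fs/2 = 16.25 kHz, folds to fs − 23.5 kHz = 9 kHz.
127 kHz mod fs = 29.5 kHz.
29.5 kHz > fs/2 = 16.25 kHz, folds to fs − 29.5 kHz = 3 kHz.
62.5 kHz mod fs = 30 kHz.
30 kHz > fs/2 = 16.25 kHz, folds to fs − 30 kHz = 2.5 kHz.
3 kHz ≤ fs/2 = 16.25 kHz, passes unchanged.
Distinct values: {2.5 kHz, 3 kHz, 9 kHz}.

2.5 kHz, 3 kHz, 9 kHz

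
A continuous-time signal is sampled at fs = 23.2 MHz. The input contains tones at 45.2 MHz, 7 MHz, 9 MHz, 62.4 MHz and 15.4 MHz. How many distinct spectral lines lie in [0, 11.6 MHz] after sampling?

5

fs/2 = 11.6 MHz.
45.2 MHz mod fs = 22 MHz.
22 MHz > fs/2 = 11.6 MHz, folds to fs − 22 MHz = 1.2 MHz.
7 MHz ≤ fs/2 = 11.6 MHz, passes unchanged.
9 MHz ≤ fs/2 = 11.6 MHz, passes unchanged.
62.4 MHz mod fs = 16 MHz.
16 MHz > fs/2 = 11.6 MHz, folds to fs − 16 MHz = 7.2 MHz.
15.4 MHz > fs/2 = 11.6 MHz, folds to fs − 15.4 MHz = 7.8 MHz.
Distinct values: {1.2 MHz, 7 MHz, 7.2 MHz, 7.8 MHz, 9 MHz} → 5.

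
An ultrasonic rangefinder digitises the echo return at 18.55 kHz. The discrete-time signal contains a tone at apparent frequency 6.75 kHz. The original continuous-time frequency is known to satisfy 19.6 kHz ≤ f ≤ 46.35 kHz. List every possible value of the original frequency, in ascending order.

Frequencies that alias to 6.75 kHz are k·fs ± 6.75 kHz for integer k ≥ 0.
k=0: 6.75 kHz.
k=1: 11.8 kHz, 25.3 kHz.
k=2: 30.35 kHz, 43.85 kHz.
k=3: 48.9 kHz, 62.4 kHz.
Within [19.6 kHz, 46.35 kHz]: 25.3 kHz, 30.35 kHz, 43.85 kHz.

25.3 kHz, 30.35 kHz, 43.85 kHz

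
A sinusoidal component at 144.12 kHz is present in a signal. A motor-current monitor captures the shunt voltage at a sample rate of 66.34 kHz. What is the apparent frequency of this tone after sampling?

11.44 kHz

144.12 kHz mod fs = 11.44 kHz.
11.44 kHz ≤ fs/2 = 33.17 kHz, appears at 11.44 kHz.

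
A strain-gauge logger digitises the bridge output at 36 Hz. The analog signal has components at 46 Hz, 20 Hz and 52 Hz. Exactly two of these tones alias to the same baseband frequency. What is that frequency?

16 Hz

fs/2 = 18 Hz.
46 Hz mod fs = 10 Hz.
10 Hz ≤ fs/2 = 18 Hz, appears at 10 Hz.
20 Hz > fs/2 = 18 Hz, folds to fs − 20 Hz = 16 Hz.
52 Hz mod fs = 16 Hz.
16 Hz ≤ fs/2 = 18 Hz, appears at 16 Hz.
20 Hz and 52 Hz both map to 16 Hz.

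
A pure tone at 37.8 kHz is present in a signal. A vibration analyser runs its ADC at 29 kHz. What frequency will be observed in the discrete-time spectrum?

37.8 kHz mod fs = 8.8 kHz.
8.8 kHz ≤ fs/2 = 14.5 kHz, appears at 8.8 kHz.

8.8 kHz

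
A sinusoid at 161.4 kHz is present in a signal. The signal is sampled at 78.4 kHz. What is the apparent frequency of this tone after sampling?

4.6 kHz

161.4 kHz mod fs = 4.6 kHz.
4.6 kHz ≤ fs/2 = 39.2 kHz, appears at 4.6 kHz.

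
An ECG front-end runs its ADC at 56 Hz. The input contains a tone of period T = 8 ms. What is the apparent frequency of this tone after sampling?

13 Hz

T = 8 ms → f = 1/T = 125 Hz.
125 Hz mod fs = 13 Hz.
13 Hz ≤ fs/2 = 28 Hz, appears at 13 Hz.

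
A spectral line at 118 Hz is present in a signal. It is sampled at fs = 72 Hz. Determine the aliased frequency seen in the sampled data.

118 Hz mod fs = 46 Hz.
46 Hz > fs/2 = 36 Hz, folds to fs − 46 Hz = 26 Hz.

26 Hz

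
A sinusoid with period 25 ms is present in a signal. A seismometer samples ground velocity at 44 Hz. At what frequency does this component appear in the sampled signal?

T = 25 ms → f = 1/T = 40 Hz.
40 Hz > fs/2 = 22 Hz, folds to fs − 40 Hz = 4 Hz.

4 Hz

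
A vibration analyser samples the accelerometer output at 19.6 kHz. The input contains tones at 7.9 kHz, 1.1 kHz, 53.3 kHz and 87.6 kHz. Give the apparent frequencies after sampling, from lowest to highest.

1.1 kHz, 5.5 kHz, 7.9 kHz, 9.2 kHz

fs/2 = 9.8 kHz.
7.9 kHz ≤ fs/2 = 9.8 kHz, passes unchanged.
1.1 kHz ≤ fs/2 = 9.8 kHz, passes unchanged.
53.3 kHz mod fs = 14.1 kHz.
14.1 kHz > fs/2 = 9.8 kHz, folds to fs − 14.1 kHz = 5.5 kHz.
87.6 kHz mod fs = 9.2 kHz.
9.2 kHz ≤ fs/2 = 9.8 kHz, appears at 9.2 kHz.
Distinct values: {1.1 kHz, 5.5 kHz, 7.9 kHz, 9.2 kHz}.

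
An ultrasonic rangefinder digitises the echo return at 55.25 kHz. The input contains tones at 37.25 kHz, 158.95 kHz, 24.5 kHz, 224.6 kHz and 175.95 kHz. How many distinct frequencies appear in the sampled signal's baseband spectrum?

5

fs/2 = 27.625 kHz.
37.25 kHz > fs/2 = 27.625 kHz, folds to fs − 37.25 kHz = 18 kHz.
158.95 kHz mod fs = 48.45 kHz.
48.45 kHz > fs/2 = 27.625 kHz, folds to fs − 48.45 kHz = 6.8 kHz.
24.5 kHz ≤ fs/2 = 27.625 kHz, passes unchanged.
224.6 kHz mod fs = 3.6 kHz.
3.6 kHz ≤ fs/2 = 27.625 kHz, appears at 3.6 kHz.
175.95 kHz mod fs = 10.2 kHz.
10.2 kHz ≤ fs/2 = 27.625 kHz, appears at 10.2 kHz.
Distinct values: {3.6 kHz, 6.8 kHz, 10.2 kHz, 18 kHz, 24.5 kHz} → 5.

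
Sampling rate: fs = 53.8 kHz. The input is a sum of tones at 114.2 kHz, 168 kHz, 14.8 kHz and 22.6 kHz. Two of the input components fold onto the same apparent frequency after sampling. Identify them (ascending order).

fs/2 = 26.9 kHz.
114.2 kHz mod fs = 6.6 kHz.
6.6 kHz ≤ fs/2 = 26.9 kHz, appears at 6.6 kHz.
168 kHz mod fs = 6.6 kHz.
6.6 kHz ≤ fs/2 = 26.9 kHz, appears at 6.6 kHz.
14.8 kHz ≤ fs/2 = 26.9 kHz, passes unchanged.
22.6 kHz ≤ fs/2 = 26.9 kHz, passes unchanged.
114.2 kHz and 168 kHz both map to 6.6 kHz.

114.2 kHz, 168 kHz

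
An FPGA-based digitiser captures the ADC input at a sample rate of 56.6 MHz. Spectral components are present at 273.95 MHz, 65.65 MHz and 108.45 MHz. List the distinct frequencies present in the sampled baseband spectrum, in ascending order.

fs/2 = 28.3 MHz.
273.95 MHz mod fs = 47.55 MHz.
47.55 MHz > fs/2 = 28.3 MHz, folds to fs − 47.55 MHz = 9.05 MHz.
65.65 MHz mod fs = 9.05 MHz.
9.05 MHz ≤ fs/2 = 28.3 MHz, appears at 9.05 MHz.
108.45 MHz mod fs = 51.85 MHz.
51.85 MHz > fs/2 = 28.3 MHz, folds to fs − 51.85 MHz = 4.75 MHz.
Distinct values: {4.75 MHz, 9.05 MHz}.

4.75 MHz, 9.05 MHz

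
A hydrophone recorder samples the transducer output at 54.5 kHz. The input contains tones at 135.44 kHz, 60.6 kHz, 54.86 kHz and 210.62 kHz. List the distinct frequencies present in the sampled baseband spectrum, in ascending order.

0.36 kHz, 6.1 kHz, 7.38 kHz, 26.44 kHz

fs/2 = 27.25 kHz.
135.44 kHz mod fs = 26.44 kHz.
26.44 kHz ≤ fs/2 = 27.25 kHz, appears at 26.44 kHz.
60.6 kHz mod fs = 6.1 kHz.
6.1 kHz ≤ fs/2 = 27.25 kHz, appears at 6.1 kHz.
54.86 kHz mod fs = 0.36 kHz.
0.36 kHz ≤ fs/2 = 27.25 kHz, appears at 0.36 kHz.
210.62 kHz mod fs = 47.12 kHz.
47.12 kHz > fs/2 = 27.25 kHz, folds to fs − 47.12 kHz = 7.38 kHz.
Distinct values: {0.36 kHz, 6.1 kHz, 7.38 kHz, 26.44 kHz}.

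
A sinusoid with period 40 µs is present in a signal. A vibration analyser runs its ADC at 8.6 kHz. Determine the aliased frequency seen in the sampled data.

T = 40 µs → f = 1/T = 25 kHz.
25 kHz mod fs = 7.8 kHz.
7.8 kHz > fs/2 = 4.3 kHz, folds to fs − 7.8 kHz = 0.8 kHz.

0.8 kHz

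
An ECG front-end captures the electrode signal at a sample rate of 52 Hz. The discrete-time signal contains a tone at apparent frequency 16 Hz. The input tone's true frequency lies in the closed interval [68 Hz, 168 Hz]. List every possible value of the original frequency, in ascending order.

Frequencies that alias to 16 Hz are k·fs ± 16 Hz for integer k ≥ 0.
k=0: 16 Hz.
k=1: 36 Hz, 68 Hz.
k=2: 88 Hz, 120 Hz.
k=3: 140 Hz, 172 Hz.
k=4: 192 Hz, 224 Hz.
Within [68 Hz, 168 Hz]: 68 Hz, 88 Hz, 120 Hz, 140 Hz.

68 Hz, 88 Hz, 120 Hz, 140 Hz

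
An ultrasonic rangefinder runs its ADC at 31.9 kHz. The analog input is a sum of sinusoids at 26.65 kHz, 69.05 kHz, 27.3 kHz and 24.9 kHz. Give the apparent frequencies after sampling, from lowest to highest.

4.6 kHz, 5.25 kHz, 7 kHz

fs/2 = 15.95 kHz.
26.65 kHz > fs/2 = 15.95 kHz, folds to fs − 26.65 kHz = 5.25 kHz.
69.05 kHz mod fs = 5.25 kHz.
5.25 kHz ≤ fs/2 = 15.95 kHz, appears at 5.25 kHz.
27.3 kHz > fs/2 = 15.95 kHz, folds to fs − 27.3 kHz = 4.6 kHz.
24.9 kHz > fs/2 = 15.95 kHz, folds to fs − 24.9 kHz = 7 kHz.
Distinct values: {4.6 kHz, 5.25 kHz, 7 kHz}.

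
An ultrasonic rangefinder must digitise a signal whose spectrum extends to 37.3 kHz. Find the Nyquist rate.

74.6 kHz

Nyquist rate = 2 × 37.3 kHz = 74.6 kHz.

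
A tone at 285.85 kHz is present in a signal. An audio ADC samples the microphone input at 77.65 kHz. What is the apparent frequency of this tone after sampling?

285.85 kHz mod fs = 52.9 kHz.
52.9 kHz > fs/2 = 38.825 kHz, folds to fs − 52.9 kHz = 24.75 kHz.

24.75 kHz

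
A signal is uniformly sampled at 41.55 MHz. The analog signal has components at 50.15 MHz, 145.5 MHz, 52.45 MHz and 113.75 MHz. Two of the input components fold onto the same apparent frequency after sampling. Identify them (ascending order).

52.45 MHz, 113.75 MHz

fs/2 = 20.775 MHz.
50.15 MHz mod fs = 8.6 MHz.
8.6 MHz ≤ fs/2 = 20.775 MHz, appears at 8.6 MHz.
145.5 MHz mod fs = 20.85 MHz.
20.85 MHz > fs/2 = 20.775 MHz, folds to fs − 20.85 MHz = 20.7 MHz.
52.45 MHz mod fs = 10.9 MHz.
10.9 MHz ≤ fs/2 = 20.775 MHz, appears at 10.9 MHz.
113.75 MHz mod fs = 30.65 MHz.
30.65 MHz > fs/2 = 20.775 MHz, folds to fs − 30.65 MHz = 10.9 MHz.
52.45 MHz and 113.75 MHz both map to 10.9 MHz.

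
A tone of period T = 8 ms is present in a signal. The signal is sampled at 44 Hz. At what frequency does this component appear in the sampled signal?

7 Hz

T = 8 ms → f = 1/T = 125 Hz.
125 Hz mod fs = 37 Hz.
37 Hz > fs/2 = 22 Hz, folds to fs − 37 Hz = 7 Hz.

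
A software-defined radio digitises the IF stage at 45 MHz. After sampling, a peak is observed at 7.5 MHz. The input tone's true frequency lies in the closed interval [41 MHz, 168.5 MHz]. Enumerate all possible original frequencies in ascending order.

Frequencies that alias to 7.5 MHz are k·fs ± 7.5 MHz for integer k ≥ 0.
k=0: 7.5 MHz.
k=1: 37.5 MHz, 52.5 MHz.
k=2: 82.5 MHz, 97.5 MHz.
k=3: 127.5 MHz, 142.5 MHz.
k=4: 172.5 MHz, 187.5 MHz.
Within [41 MHz, 168.5 MHz]: 52.5 MHz, 82.5 MHz, 97.5 MHz, 127.5 MHz, 142.5 MHz.

52.5 MHz, 82.5 MHz, 97.5 MHz, 127.5 MHz, 142.5 MHz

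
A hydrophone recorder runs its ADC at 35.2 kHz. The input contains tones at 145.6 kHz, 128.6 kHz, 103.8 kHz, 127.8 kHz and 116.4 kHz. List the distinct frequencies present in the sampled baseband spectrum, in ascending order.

fs/2 = 17.6 kHz.
145.6 kHz mod fs = 4.8 kHz.
4.8 kHz ≤ fs/2 = 17.6 kHz, appears at 4.8 kHz.
128.6 kHz mod fs = 23 kHz.
23 kHz > fs/2 = 17.6 kHz, folds to fs − 23 kHz = 12.2 kHz.
103.8 kHz mod fs = 33.4 kHz.
33.4 kHz > fs/2 = 17.6 kHz, folds to fs − 33.4 kHz = 1.8 kHz.
127.8 kHz mod fs = 22.2 kHz.
22.2 kHz > fs/2 = 17.6 kHz, folds to fs − 22.2 kHz = 13 kHz.
116.4 kHz mod fs = 10.8 kHz.
10.8 kHz ≤ fs/2 = 17.6 kHz, appears at 10.8 kHz.
Distinct values: {1.8 kHz, 4.8 kHz, 10.8 kHz, 12.2 kHz, 13 kHz}.

1.8 kHz, 4.8 kHz, 10.8 kHz, 12.2 kHz, 13 kHz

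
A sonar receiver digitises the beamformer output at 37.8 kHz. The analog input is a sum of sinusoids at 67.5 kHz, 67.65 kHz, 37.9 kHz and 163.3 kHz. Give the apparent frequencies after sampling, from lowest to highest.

0.1 kHz, 7.95 kHz, 8.1 kHz, 12.1 kHz

fs/2 = 18.9 kHz.
67.5 kHz mod fs = 29.7 kHz.
29.7 kHz > fs/2 = 18.9 kHz, folds to fs − 29.7 kHz = 8.1 kHz.
67.65 kHz mod fs = 29.85 kHz.
29.85 kHz > fs/2 = 18.9 kHz, folds to fs − 29.85 kHz = 7.95 kHz.
37.9 kHz mod fs = 0.1 kHz.
0.1 kHz ≤ fs/2 = 18.9 kHz, appears at 0.1 kHz.
163.3 kHz mod fs = 12.1 kHz.
12.1 kHz ≤ fs/2 = 18.9 kHz, appears at 12.1 kHz.
Distinct values: {0.1 kHz, 7.95 kHz, 8.1 kHz, 12.1 kHz}.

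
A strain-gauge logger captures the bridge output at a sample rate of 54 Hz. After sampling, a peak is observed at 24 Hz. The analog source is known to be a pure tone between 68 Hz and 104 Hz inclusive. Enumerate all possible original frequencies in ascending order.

Frequencies that alias to 24 Hz are k·fs ± 24 Hz for integer k ≥ 0.
k=0: 24 Hz.
k=1: 30 Hz, 78 Hz.
k=2: 84 Hz, 132 Hz.
k=3: 138 Hz, 186 Hz.
Within [68 Hz, 104 Hz]: 78 Hz, 84 Hz.

78 Hz, 84 Hz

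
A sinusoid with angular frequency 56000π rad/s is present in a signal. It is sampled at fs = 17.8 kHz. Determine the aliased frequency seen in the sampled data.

ω = 56000π rad/s → f = ω/(2π) = 28000 Hz = 28 kHz.
28 kHz mod fs = 10.2 kHz.
10.2 kHz > fs/2 = 8.9 kHz, folds to fs − 10.2 kHz = 7.6 kHz.

7.6 kHz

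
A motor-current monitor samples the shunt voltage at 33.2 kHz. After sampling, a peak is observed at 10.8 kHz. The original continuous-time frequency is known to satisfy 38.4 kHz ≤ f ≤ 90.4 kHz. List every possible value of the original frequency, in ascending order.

44 kHz, 55.6 kHz, 77.2 kHz, 88.8 kHz

Frequencies that alias to 10.8 kHz are k·fs ± 10.8 kHz for integer k ≥ 0.
k=0: 10.8 kHz.
k=1: 22.4 kHz, 44 kHz.
k=2: 55.6 kHz, 77.2 kHz.
k=3: 88.8 kHz, 110.4 kHz.
k=4: 122 kHz, 143.6 kHz.
Within [38.4 kHz, 90.4 kHz]: 44 kHz, 55.6 kHz, 77.2 kHz, 88.8 kHz.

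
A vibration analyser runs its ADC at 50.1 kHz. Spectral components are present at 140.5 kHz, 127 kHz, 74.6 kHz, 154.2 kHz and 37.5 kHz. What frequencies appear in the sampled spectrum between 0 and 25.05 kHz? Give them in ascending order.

fs/2 = 25.05 kHz.
140.5 kHz mod fs = 40.3 kHz.
40.3 kHz > fs/2 = 25.05 kHz, folds to fs − 40.3 kHz = 9.8 kHz.
127 kHz mod fs = 26.8 kHz.
26.8 kHz > fs/2 = 25.05 kHz, folds to fs − 26.8 kHz = 23.3 kHz.
74.6 kHz mod fs = 24.5 kHz.
24.5 kHz ≤ fs/2 = 25.05 kHz, appears at 24.5 kHz.
154.2 kHz mod fs = 3.9 kHz.
3.9 kHz ≤ fs/2 = 25.05 kHz, appears at 3.9 kHz.
37.5 kHz > fs/2 = 25.05 kHz, folds to fs − 37.5 kHz = 12.6 kHz.
Distinct values: {3.9 kHz, 9.8 kHz, 12.6 kHz, 23.3 kHz, 24.5 kHz}.

3.9 kHz, 9.8 kHz, 12.6 kHz, 23.3 kHz, 24.5 kHz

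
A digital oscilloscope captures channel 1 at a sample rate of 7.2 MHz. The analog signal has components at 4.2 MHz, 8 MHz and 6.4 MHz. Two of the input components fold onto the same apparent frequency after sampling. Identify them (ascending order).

6.4 MHz, 8 MHz

fs/2 = 3.6 MHz.
4.2 MHz > fs/2 = 3.6 MHz, folds to fs − 4.2 MHz = 3 MHz.
8 MHz mod fs = 0.8 MHz.
0.8 MHz ≤ fs/2 = 3.6 MHz, appears at 0.8 MHz.
6.4 MHz > fs/2 = 3.6 MHz, folds to fs − 6.4 MHz = 0.8 MHz.
6.4 MHz and 8 MHz both map to 0.8 MHz.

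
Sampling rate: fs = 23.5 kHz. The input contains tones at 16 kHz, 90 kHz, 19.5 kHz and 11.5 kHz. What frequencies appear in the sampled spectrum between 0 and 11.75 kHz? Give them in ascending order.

fs/2 = 11.75 kHz.
16 kHz > fs/2 = 11.75 kHz, folds to fs − 16 kHz = 7.5 kHz.
90 kHz mod fs = 19.5 kHz.
19.5 kHz > fs/2 = 11.75 kHz, folds to fs − 19.5 kHz = 4 kHz.
19.5 kHz > fs/2 = 11.75 kHz, folds to fs − 19.5 kHz = 4 kHz.
11.5 kHz ≤ fs/2 = 11.75 kHz, passes unchanged.
Distinct values: {4 kHz, 7.5 kHz, 11.5 kHz}.

4 kHz, 7.5 kHz, 11.5 kHz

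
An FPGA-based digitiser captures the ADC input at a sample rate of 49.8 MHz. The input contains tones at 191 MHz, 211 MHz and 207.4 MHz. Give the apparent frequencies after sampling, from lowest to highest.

fs/2 = 24.9 MHz.
191 MHz mod fs = 41.6 MHz.
41.6 MHz > fs/2 = 24.9 MHz, folds to fs − 41.6 MHz = 8.2 MHz.
211 MHz mod fs = 11.8 MHz.
11.8 MHz ≤ fs/2 = 24.9 MHz, appears at 11.8 MHz.
207.4 MHz mod fs = 8.2 MHz.
8.2 MHz ≤ fs/2 = 24.9 MHz, appears at 8.2 MHz.
Distinct values: {8.2 MHz, 11.8 MHz}.

8.2 MHz, 11.8 MHz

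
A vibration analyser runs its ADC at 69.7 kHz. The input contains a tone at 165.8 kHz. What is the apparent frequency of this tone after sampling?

165.8 kHz mod fs = 26.4 kHz.
26.4 kHz ≤ fs/2 = 34.85 kHz, appears at 26.4 kHz.

26.4 kHz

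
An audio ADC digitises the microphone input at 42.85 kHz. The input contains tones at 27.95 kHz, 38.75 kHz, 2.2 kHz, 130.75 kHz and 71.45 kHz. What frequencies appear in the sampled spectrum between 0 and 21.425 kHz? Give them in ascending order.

2.2 kHz, 4.1 kHz, 14.25 kHz, 14.9 kHz

fs/2 = 21.425 kHz.
27.95 kHz > fs/2 = 21.425 kHz, folds to fs − 27.95 kHz = 14.9 kHz.
38.75 kHz > fs/2 = 21.425 kHz, folds to fs − 38.75 kHz = 4.1 kHz.
2.2 kHz ≤ fs/2 = 21.425 kHz, passes unchanged.
130.75 kHz mod fs = 2.2 kHz.
2.2 kHz ≤ fs/2 = 21.425 kHz, appears at 2.2 kHz.
71.45 kHz mod fs = 28.6 kHz.
28.6 kHz > fs/2 = 21.425 kHz, folds to fs − 28.6 kHz = 14.25 kHz.
Distinct values: {2.2 kHz, 4.1 kHz, 14.25 kHz, 14.9 kHz}.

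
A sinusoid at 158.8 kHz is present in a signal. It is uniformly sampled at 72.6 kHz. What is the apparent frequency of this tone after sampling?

13.6 kHz

158.8 kHz mod fs = 13.6 kHz.
13.6 kHz ≤ fs/2 = 36.3 kHz, appears at 13.6 kHz.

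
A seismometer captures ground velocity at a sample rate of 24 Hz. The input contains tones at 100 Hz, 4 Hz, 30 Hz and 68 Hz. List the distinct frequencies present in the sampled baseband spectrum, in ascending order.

4 Hz, 6 Hz

fs/2 = 12 Hz.
100 Hz mod fs = 4 Hz.
4 Hz ≤ fs/2 = 12 Hz, appears at 4 Hz.
4 Hz ≤ fs/2 = 12 Hz, passes unchanged.
30 Hz mod fs = 6 Hz.
6 Hz ≤ fs/2 = 12 Hz, appears at 6 Hz.
68 Hz mod fs = 20 Hz.
20 Hz > fs/2 = 12 Hz, folds to fs − 20 Hz = 4 Hz.
Distinct values: {4 Hz, 6 Hz}.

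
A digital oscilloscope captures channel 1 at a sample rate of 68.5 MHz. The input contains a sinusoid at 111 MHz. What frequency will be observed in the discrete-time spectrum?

111 MHz mod fs = 42.5 MHz.
42.5 MHz > fs/2 = 34.25 MHz, folds to fs − 42.5 MHz = 26 MHz.

26 MHz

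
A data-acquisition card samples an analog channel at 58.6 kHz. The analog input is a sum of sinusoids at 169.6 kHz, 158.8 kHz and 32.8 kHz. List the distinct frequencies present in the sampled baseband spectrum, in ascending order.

6.2 kHz, 17 kHz, 25.8 kHz

fs/2 = 29.3 kHz.
169.6 kHz mod fs = 52.4 kHz.
52.4 kHz > fs/2 = 29.3 kHz, folds to fs − 52.4 kHz = 6.2 kHz.
158.8 kHz mod fs = 41.6 kHz.
41.6 kHz > fs/2 = 29.3 kHz, folds to fs − 41.6 kHz = 17 kHz.
32.8 kHz > fs/2 = 29.3 kHz, folds to fs − 32.8 kHz = 25.8 kHz.
Distinct values: {6.2 kHz, 17 kHz, 25.8 kHz}.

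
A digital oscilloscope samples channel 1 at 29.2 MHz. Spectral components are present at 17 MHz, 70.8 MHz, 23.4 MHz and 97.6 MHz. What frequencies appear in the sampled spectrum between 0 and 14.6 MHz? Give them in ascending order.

5.8 MHz, 10 MHz, 12.2 MHz, 12.4 MHz

fs/2 = 14.6 MHz.
17 MHz > fs/2 = 14.6 MHz, folds to fs − 17 MHz = 12.2 MHz.
70.8 MHz mod fs = 12.4 MHz.
12.4 MHz ≤ fs/2 = 14.6 MHz, appears at 12.4 MHz.
23.4 MHz > fs/2 = 14.6 MHz, folds to fs − 23.4 MHz = 5.8 MHz.
97.6 MHz mod fs = 10 MHz.
10 MHz ≤ fs/2 = 14.6 MHz, appears at 10 MHz.
Distinct values: {5.8 MHz, 10 MHz, 12.2 MHz, 12.4 MHz}.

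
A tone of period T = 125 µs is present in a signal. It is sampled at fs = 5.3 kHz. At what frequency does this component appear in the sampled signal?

2.6 kHz

T = 125 µs → f = 1/T = 8 kHz.
8 kHz mod fs = 2.7 kHz.
2.7 kHz > fs/2 = 2.65 kHz, folds to fs − 2.7 kHz = 2.6 kHz.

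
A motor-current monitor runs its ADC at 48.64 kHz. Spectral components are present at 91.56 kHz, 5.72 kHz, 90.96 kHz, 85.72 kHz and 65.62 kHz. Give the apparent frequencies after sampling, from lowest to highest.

5.72 kHz, 6.32 kHz, 11.56 kHz, 16.98 kHz

fs/2 = 24.32 kHz.
91.56 kHz mod fs = 42.92 kHz.
42.92 kHz > fs/2 = 24.32 kHz, folds to fs − 42.92 kHz = 5.72 kHz.
5.72 kHz ≤ fs/2 = 24.32 kHz, passes unchanged.
90.96 kHz mod fs = 42.32 kHz.
42.32 kHz > fs/2 = 24.32 kHz, folds to fs − 42.32 kHz = 6.32 kHz.
85.72 kHz mod fs = 37.08 kHz.
37.08 kHz > fs/2 = 24.32 kHz, folds to fs − 37.08 kHz = 11.56 kHz.
65.62 kHz mod fs = 16.98 kHz.
16.98 kHz ≤ fs/2 = 24.32 kHz, appears at 16.98 kHz.
Distinct values: {5.72 kHz, 6.32 kHz, 11.56 kHz, 16.98 kHz}.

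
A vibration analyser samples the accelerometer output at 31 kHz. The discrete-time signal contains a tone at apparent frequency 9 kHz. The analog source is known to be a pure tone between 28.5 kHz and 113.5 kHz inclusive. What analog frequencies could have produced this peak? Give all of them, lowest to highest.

40 kHz, 53 kHz, 71 kHz, 84 kHz, 102 kHz

Frequencies that alias to 9 kHz are k·fs ± 9 kHz for integer k ≥ 0.
k=0: 9 kHz.
k=1: 22 kHz, 40 kHz.
k=2: 53 kHz, 71 kHz.
k=3: 84 kHz, 102 kHz.
k=4: 115 kHz, 133 kHz.
Within [28.5 kHz, 113.5 kHz]: 40 kHz, 53 kHz, 71 kHz, 84 kHz, 102 kHz.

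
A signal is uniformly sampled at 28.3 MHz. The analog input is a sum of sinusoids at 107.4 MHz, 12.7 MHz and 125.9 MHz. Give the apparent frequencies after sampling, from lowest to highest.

fs/2 = 14.15 MHz.
107.4 MHz mod fs = 22.5 MHz.
22.5 MHz > fs/2 = 14.15 MHz, folds to fs − 22.5 MHz = 5.8 MHz.
12.7 MHz ≤ fs/2 = 14.15 MHz, passes unchanged.
125.9 MHz mod fs = 12.7 MHz.
12.7 MHz ≤ fs/2 = 14.15 MHz, appears at 12.7 MHz.
Distinct values: {5.8 MHz, 12.7 MHz}.

5.8 MHz, 12.7 MHz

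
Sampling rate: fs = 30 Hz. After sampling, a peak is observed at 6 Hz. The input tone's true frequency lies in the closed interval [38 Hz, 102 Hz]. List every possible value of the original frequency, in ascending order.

54 Hz, 66 Hz, 84 Hz, 96 Hz

Frequencies that alias to 6 Hz are k·fs ± 6 Hz for integer k ≥ 0.
k=0: 6 Hz.
k=1: 24 Hz, 36 Hz.
k=2: 54 Hz, 66 Hz.
k=3: 84 Hz, 96 Hz.
k=4: 114 Hz, 126 Hz.
Within [38 Hz, 102 Hz]: 54 Hz, 66 Hz, 84 Hz, 96 Hz.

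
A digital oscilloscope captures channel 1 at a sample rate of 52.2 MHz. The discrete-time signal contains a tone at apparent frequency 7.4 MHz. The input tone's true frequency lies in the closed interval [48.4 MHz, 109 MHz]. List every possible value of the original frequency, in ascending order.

Frequencies that alias to 7.4 MHz are k·fs ± 7.4 MHz for integer k ≥ 0.
k=0: 7.4 MHz.
k=1: 44.8 MHz, 59.6 MHz.
k=2: 97 MHz, 111.8 MHz.
k=3: 149.2 MHz, 164 MHz.
Within [48.4 MHz, 109 MHz]: 59.6 MHz, 97 MHz.

59.6 MHz, 97 MHz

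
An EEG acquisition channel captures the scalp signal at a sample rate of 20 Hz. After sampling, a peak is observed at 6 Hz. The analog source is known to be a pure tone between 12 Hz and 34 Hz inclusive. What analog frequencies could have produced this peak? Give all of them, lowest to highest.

Frequencies that alias to 6 Hz are k·fs ± 6 Hz for integer k ≥ 0.
k=0: 6 Hz.
k=1: 14 Hz, 26 Hz.
k=2: 34 Hz, 46 Hz.
k=3: 54 Hz, 66 Hz.
Within [12 Hz, 34 Hz]: 14 Hz, 26 Hz, 34 Hz.

14 Hz, 26 Hz, 34 Hz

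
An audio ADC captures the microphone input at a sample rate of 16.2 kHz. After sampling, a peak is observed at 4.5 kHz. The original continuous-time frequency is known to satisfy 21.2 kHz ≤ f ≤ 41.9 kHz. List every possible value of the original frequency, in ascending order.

Frequencies that alias to 4.5 kHz are k·fs ± 4.5 kHz for integer k ≥ 0.
k=0: 4.5 kHz.
k=1: 11.7 kHz, 20.7 kHz.
k=2: 27.9 kHz, 36.9 kHz.
k=3: 44.1 kHz, 53.1 kHz.
Within [21.2 kHz, 41.9 kHz]: 27.9 kHz, 36.9 kHz.

27.9 kHz, 36.9 kHz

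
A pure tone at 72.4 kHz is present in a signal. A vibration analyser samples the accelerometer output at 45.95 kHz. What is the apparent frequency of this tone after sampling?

72.4 kHz mod fs = 26.45 kHz.
26.45 kHz > fs/2 = 22.975 kHz, folds to fs − 26.45 kHz = 19.5 kHz.

19.5 kHz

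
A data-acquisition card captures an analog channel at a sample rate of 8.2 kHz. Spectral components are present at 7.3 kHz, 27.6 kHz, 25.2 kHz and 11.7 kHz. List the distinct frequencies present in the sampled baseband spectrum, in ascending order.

0.6 kHz, 0.9 kHz, 3 kHz, 3.5 kHz

fs/2 = 4.1 kHz.
7.3 kHz > fs/2 = 4.1 kHz, folds to fs − 7.3 kHz = 0.9 kHz.
27.6 kHz mod fs = 3 kHz.
3 kHz ≤ fs/2 = 4.1 kHz, appears at 3 kHz.
25.2 kHz mod fs = 0.6 kHz.
0.6 kHz ≤ fs/2 = 4.1 kHz, appears at 0.6 kHz.
11.7 kHz mod fs = 3.5 kHz.
3.5 kHz ≤ fs/2 = 4.1 kHz, appears at 3.5 kHz.
Distinct values: {0.6 kHz, 0.9 kHz, 3 kHz, 3.5 kHz}.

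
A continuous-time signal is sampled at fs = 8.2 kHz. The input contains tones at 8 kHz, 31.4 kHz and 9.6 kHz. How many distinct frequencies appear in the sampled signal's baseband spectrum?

2

fs/2 = 4.1 kHz.
8 kHz > fs/2 = 4.1 kHz, folds to fs − 8 kHz = 0.2 kHz.
31.4 kHz mod fs = 6.8 kHz.
6.8 kHz > fs/2 = 4.1 kHz, folds to fs − 6.8 kHz = 1.4 kHz.
9.6 kHz mod fs = 1.4 kHz.
1.4 kHz ≤ fs/2 = 4.1 kHz, appears at 1.4 kHz.
Distinct values: {0.2 kHz, 1.4 kHz} → 2.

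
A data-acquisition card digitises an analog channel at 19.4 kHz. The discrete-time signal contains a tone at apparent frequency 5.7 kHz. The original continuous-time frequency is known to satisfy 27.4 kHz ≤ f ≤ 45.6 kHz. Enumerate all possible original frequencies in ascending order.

33.1 kHz, 44.5 kHz

Frequencies that alias to 5.7 kHz are k·fs ± 5.7 kHz for integer k ≥ 0.
k=0: 5.7 kHz.
k=1: 13.7 kHz, 25.1 kHz.
k=2: 33.1 kHz, 44.5 kHz.
k=3: 52.5 kHz, 63.9 kHz.
Within [27.4 kHz, 45.6 kHz]: 33.1 kHz, 44.5 kHz.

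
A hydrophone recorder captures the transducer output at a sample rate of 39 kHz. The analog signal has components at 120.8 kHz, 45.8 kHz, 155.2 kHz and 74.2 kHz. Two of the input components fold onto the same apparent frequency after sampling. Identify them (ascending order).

fs/2 = 19.5 kHz.
120.8 kHz mod fs = 3.8 kHz.
3.8 kHz ≤ fs/2 = 19.5 kHz, appears at 3.8 kHz.
45.8 kHz mod fs = 6.8 kHz.
6.8 kHz ≤ fs/2 = 19.5 kHz, appears at 6.8 kHz.
155.2 kHz mod fs = 38.2 kHz.
38.2 kHz > fs/2 = 19.5 kHz, folds to fs − 38.2 kHz = 0.8 kHz.
74.2 kHz mod fs = 35.2 kHz.
35.2 kHz > fs/2 = 19.5 kHz, folds to fs − 35.2 kHz = 3.8 kHz.
74.2 kHz and 120.8 kHz both map to 3.8 kHz.

74.2 kHz, 120.8 kHz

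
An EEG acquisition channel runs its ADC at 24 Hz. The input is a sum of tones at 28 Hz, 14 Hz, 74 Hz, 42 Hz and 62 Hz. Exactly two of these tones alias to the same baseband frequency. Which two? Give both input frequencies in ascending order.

fs/2 = 12 Hz.
28 Hz mod fs = 4 Hz.
4 Hz ≤ fs/2 = 12 Hz, appears at 4 Hz.
14 Hz > fs/2 = 12 Hz, folds to fs − 14 Hz = 10 Hz.
74 Hz mod fs = 2 Hz.
2 Hz ≤ fs/2 = 12 Hz, appears at 2 Hz.
42 Hz mod fs = 18 Hz.
18 Hz > fs/2 = 12 Hz, folds to fs − 18 Hz = 6 Hz.
62 Hz mod fs = 14 Hz.
14 Hz > fs/2 = 12 Hz, folds to fs − 14 Hz = 10 Hz.
14 Hz and 62 Hz both map to 10 Hz.

14 Hz, 62 Hz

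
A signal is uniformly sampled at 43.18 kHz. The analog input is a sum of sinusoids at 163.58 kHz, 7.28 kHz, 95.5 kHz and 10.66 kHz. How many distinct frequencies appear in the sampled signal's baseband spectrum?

3

fs/2 = 21.59 kHz.
163.58 kHz mod fs = 34.04 kHz.
34.04 kHz > fs/2 = 21.59 kHz, folds to fs − 34.04 kHz = 9.14 kHz.
7.28 kHz ≤ fs/2 = 21.59 kHz, passes unchanged.
95.5 kHz mod fs = 9.14 kHz.
9.14 kHz ≤ fs/2 = 21.59 kHz, appears at 9.14 kHz.
10.66 kHz ≤ fs/2 = 21.59 kHz, passes unchanged.
Distinct values: {7.28 kHz, 9.14 kHz, 10.66 kHz} → 3.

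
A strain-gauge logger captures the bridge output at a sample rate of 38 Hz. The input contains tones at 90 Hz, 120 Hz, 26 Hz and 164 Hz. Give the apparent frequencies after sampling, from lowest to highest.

6 Hz, 12 Hz, 14 Hz

fs/2 = 19 Hz.
90 Hz mod fs = 14 Hz.
14 Hz ≤ fs/2 = 19 Hz, appears at 14 Hz.
120 Hz mod fs = 6 Hz.
6 Hz ≤ fs/2 = 19 Hz, appears at 6 Hz.
26 Hz > fs/2 = 19 Hz, folds to fs − 26 Hz = 12 Hz.
164 Hz mod fs = 12 Hz.
12 Hz ≤ fs/2 = 19 Hz, appears at 12 Hz.
Distinct values: {6 Hz, 12 Hz, 14 Hz}.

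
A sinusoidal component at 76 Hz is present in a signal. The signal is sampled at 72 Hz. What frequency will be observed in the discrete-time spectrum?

4 Hz

76 Hz mod fs = 4 Hz.
4 Hz ≤ fs/2 = 36 Hz, appears at 4 Hz.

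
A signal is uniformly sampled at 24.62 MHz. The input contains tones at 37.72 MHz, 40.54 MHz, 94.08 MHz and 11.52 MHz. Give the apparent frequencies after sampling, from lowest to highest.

4.4 MHz, 8.7 MHz, 11.52 MHz

fs/2 = 12.31 MHz.
37.72 MHz mod fs = 13.1 MHz.
13.1 MHz > fs/2 = 12.31 MHz, folds to fs − 13.1 MHz = 11.52 MHz.
40.54 MHz mod fs = 15.92 MHz.
15.92 MHz > fs/2 = 12.31 MHz, folds to fs − 15.92 MHz = 8.7 MHz.
94.08 MHz mod fs = 20.22 MHz.
20.22 MHz > fs/2 = 12.31 MHz, folds to fs − 20.22 MHz = 4.4 MHz.
11.52 MHz ≤ fs/2 = 12.31 MHz, passes unchanged.
Distinct values: {4.4 MHz, 8.7 MHz, 11.52 MHz}.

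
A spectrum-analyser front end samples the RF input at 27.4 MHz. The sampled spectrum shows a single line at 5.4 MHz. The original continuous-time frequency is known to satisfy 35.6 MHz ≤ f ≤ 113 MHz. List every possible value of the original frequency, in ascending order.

49.4 MHz, 60.2 MHz, 76.8 MHz, 87.6 MHz, 104.2 MHz

Frequencies that alias to 5.4 MHz are k·fs ± 5.4 MHz for integer k ≥ 0.
k=0: 5.4 MHz.
k=1: 22 MHz, 32.8 MHz.
k=2: 49.4 MHz, 60.2 MHz.
k=3: 76.8 MHz, 87.6 MHz.
k=4: 104.2 MHz, 115 MHz.
k=5: 131.6 MHz, 142.4 MHz.
Within [35.6 MHz, 113 MHz]: 49.4 MHz, 60.2 MHz, 76.8 MHz, 87.6 MHz, 104.2 MHz.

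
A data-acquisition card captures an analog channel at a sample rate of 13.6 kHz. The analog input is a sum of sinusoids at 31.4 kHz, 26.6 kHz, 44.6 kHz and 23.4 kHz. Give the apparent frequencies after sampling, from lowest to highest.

fs/2 = 6.8 kHz.
31.4 kHz mod fs = 4.2 kHz.
4.2 kHz ≤ fs/2 = 6.8 kHz, appears at 4.2 kHz.
26.6 kHz mod fs = 13 kHz.
13 kHz > fs/2 = 6.8 kHz, folds to fs − 13 kHz = 0.6 kHz.
44.6 kHz mod fs = 3.8 kHz.
3.8 kHz ≤ fs/2 = 6.8 kHz, appears at 3.8 kHz.
23.4 kHz mod fs = 9.8 kHz.
9.8 kHz > fs/2 = 6.8 kHz, folds to fs − 9.8 kHz = 3.8 kHz.
Distinct values: {0.6 kHz, 3.8 kHz, 4.2 kHz}.

0.6 kHz, 3.8 kHz, 4.2 kHz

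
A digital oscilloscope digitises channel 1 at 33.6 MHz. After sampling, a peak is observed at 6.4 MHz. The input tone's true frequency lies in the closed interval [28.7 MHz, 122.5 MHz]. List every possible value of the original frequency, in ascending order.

Frequencies that alias to 6.4 MHz are k·fs ± 6.4 MHz for integer k ≥ 0.
k=0: 6.4 MHz.
k=1: 27.2 MHz, 40 MHz.
k=2: 60.8 MHz, 73.6 MHz.
k=3: 94.4 MHz, 107.2 MHz.
k=4: 128 MHz, 140.8 MHz.
Within [28.7 MHz, 122.5 MHz]: 40 MHz, 60.8 MHz, 73.6 MHz, 94.4 MHz, 107.2 MHz.

40 MHz, 60.8 MHz, 73.6 MHz, 94.4 MHz, 107.2 MHz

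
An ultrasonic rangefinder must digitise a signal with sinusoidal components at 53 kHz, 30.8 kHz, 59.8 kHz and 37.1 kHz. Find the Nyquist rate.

119.6 kHz

Highest-frequency component: 59.8 kHz.
Nyquist rate = 2 × 59.8 kHz = 119.6 kHz.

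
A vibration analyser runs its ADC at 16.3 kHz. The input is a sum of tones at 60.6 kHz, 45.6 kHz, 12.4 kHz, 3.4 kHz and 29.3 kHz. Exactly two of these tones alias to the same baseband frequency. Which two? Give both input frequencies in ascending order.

fs/2 = 8.15 kHz.
60.6 kHz mod fs = 11.7 kHz.
11.7 kHz > fs/2 = 8.15 kHz, folds to fs − 11.7 kHz = 4.6 kHz.
45.6 kHz mod fs = 13 kHz.
13 kHz > fs/2 = 8.15 kHz, folds to fs − 13 kHz = 3.3 kHz.
12.4 kHz > fs/2 = 8.15 kHz, folds to fs − 12.4 kHz = 3.9 kHz.
3.4 kHz ≤ fs/2 = 8.15 kHz, passes unchanged.
29.3 kHz mod fs = 13 kHz.
13 kHz > fs/2 = 8.15 kHz, folds to fs − 13 kHz = 3.3 kHz.
29.3 kHz and 45.6 kHz both map to 3.3 kHz.

29.3 kHz, 45.6 kHz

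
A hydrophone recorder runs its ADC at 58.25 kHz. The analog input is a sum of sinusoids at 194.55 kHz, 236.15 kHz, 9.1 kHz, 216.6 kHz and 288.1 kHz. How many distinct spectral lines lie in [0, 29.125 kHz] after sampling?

fs/2 = 29.125 kHz.
194.55 kHz mod fs = 19.8 kHz.
19.8 kHz ≤ fs/2 = 29.125 kHz, appears at 19.8 kHz.
236.15 kHz mod fs = 3.15 kHz.
3.15 kHz ≤ fs/2 = 29.125 kHz, appears at 3.15 kHz.
9.1 kHz ≤ fs/2 = 29.125 kHz, passes unchanged.
216.6 kHz mod fs = 41.85 kHz.
41.85 kHz > fs/2 = 29.125 kHz, folds to fs − 41.85 kHz = 16.4 kHz.
288.1 kHz mod fs = 55.1 kHz.
55.1 kHz > fs/2 = 29.125 kHz, folds to fs − 55.1 kHz = 3.15 kHz.
Distinct values: {3.15 kHz, 9.1 kHz, 16.4 kHz, 19.8 kHz} → 4.

4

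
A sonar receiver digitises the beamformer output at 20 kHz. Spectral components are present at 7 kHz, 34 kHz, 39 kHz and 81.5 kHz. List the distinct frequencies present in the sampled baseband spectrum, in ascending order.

fs/2 = 10 kHz.
7 kHz ≤ fs/2 = 10 kHz, passes unchanged.
34 kHz mod fs = 14 kHz.
14 kHz > fs/2 = 10 kHz, folds to fs − 14 kHz = 6 kHz.
39 kHz mod fs = 19 kHz.
19 kHz > fs/2 = 10 kHz, folds to fs − 19 kHz = 1 kHz.
81.5 kHz mod fs = 1.5 kHz.
1.5 kHz ≤ fs/2 = 10 kHz, appears at 1.5 kHz.
Distinct values: {1 kHz, 1.5 kHz, 6 kHz, 7 kHz}.

1 kHz, 1.5 kHz, 6 kHz, 7 kHz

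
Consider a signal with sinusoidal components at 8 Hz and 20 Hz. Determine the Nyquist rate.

40 Hz

Highest-frequency component: 20 Hz.
Nyquist rate = 2 × 20 Hz = 40 Hz.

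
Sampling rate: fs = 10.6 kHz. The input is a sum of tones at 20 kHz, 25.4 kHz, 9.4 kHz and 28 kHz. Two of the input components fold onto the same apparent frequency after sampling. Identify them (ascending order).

fs/2 = 5.3 kHz.
20 kHz mod fs = 9.4 kHz.
9.4 kHz > fs/2 = 5.3 kHz, folds to fs − 9.4 kHz = 1.2 kHz.
25.4 kHz mod fs = 4.2 kHz.
4.2 kHz ≤ fs/2 = 5.3 kHz, appears at 4.2 kHz.
9.4 kHz > fs/2 = 5.3 kHz, folds to fs − 9.4 kHz = 1.2 kHz.
28 kHz mod fs = 6.8 kHz.
6.8 kHz > fs/2 = 5.3 kHz, folds to fs − 6.8 kHz = 3.8 kHz.
9.4 kHz and 20 kHz both map to 1.2 kHz.

9.4 kHz, 20 kHz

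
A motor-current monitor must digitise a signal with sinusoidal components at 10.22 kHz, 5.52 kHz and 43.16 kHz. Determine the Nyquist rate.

86.32 kHz

Highest-frequency component: 43.16 kHz.
Nyquist rate = 2 × 43.16 kHz = 86.32 kHz.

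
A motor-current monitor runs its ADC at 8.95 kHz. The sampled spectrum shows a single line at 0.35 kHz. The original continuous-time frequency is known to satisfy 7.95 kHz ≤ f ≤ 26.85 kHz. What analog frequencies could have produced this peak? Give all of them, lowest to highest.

Frequencies that alias to 0.35 kHz are k·fs ± 0.35 kHz for integer k ≥ 0.
k=0: 0.35 kHz.
k=1: 8.6 kHz, 9.3 kHz.
k=2: 17.55 kHz, 18.25 kHz.
k=3: 26.5 kHz, 27.2 kHz.
k=4: 35.45 kHz, 36.15 kHz.
Within [7.95 kHz, 26.85 kHz]: 8.6 kHz, 9.3 kHz, 17.55 kHz, 18.25 kHz, 26.5 kHz.

8.6 kHz, 9.3 kHz, 17.55 kHz, 18.25 kHz, 26.5 kHz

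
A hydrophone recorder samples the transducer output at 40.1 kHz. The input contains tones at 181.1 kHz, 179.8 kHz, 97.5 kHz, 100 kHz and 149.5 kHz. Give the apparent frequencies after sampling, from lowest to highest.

fs/2 = 20.05 kHz.
181.1 kHz mod fs = 20.7 kHz.
20.7 kHz > fs/2 = 20.05 kHz, folds to fs − 20.7 kHz = 19.4 kHz.
179.8 kHz mod fs = 19.4 kHz.
19.4 kHz ≤ fs/2 = 20.05 kHz, appears at 19.4 kHz.
97.5 kHz mod fs = 17.3 kHz.
17.3 kHz ≤ fs/2 = 20.05 kHz, appears at 17.3 kHz.
100 kHz mod fs = 19.8 kHz.
19.8 kHz ≤ fs/2 = 20.05 kHz, appears at 19.8 kHz.
149.5 kHz mod fs = 29.2 kHz.
29.2 kHz > fs/2 = 20.05 kHz, folds to fs − 29.2 kHz = 10.9 kHz.
Distinct values: {10.9 kHz, 17.3 kHz, 19.4 kHz, 19.8 kHz}.

10.9 kHz, 17.3 kHz, 19.4 kHz, 19.8 kHz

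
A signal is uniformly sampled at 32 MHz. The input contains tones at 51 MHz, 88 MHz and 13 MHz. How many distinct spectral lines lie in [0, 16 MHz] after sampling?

fs/2 = 16 MHz.
51 MHz mod fs = 19 MHz.
19 MHz > fs/2 = 16 MHz, folds to fs − 19 MHz = 13 MHz.
88 MHz mod fs = 24 MHz.
24 MHz > fs/2 = 16 MHz, folds to fs − 24 MHz = 8 MHz.
13 MHz ≤ fs/2 = 16 MHz, passes unchanged.
Distinct values: {8 MHz, 13 MHz} → 2.

2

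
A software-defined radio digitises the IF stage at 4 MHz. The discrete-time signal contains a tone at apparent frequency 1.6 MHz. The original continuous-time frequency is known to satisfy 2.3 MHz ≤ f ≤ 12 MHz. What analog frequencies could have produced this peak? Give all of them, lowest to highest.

Frequencies that alias to 1.6 MHz are k·fs ± 1.6 MHz for integer k ≥ 0.
k=0: 1.6 MHz.
k=1: 2.4 MHz, 5.6 MHz.
k=2: 6.4 MHz, 9.6 MHz.
k=3: 10.4 MHz, 13.6 MHz.
k=4: 14.4 MHz, 17.6 MHz.
Within [2.3 MHz, 12 MHz]: 2.4 MHz, 5.6 MHz, 6.4 MHz, 9.6 MHz, 10.4 MHz.

2.4 MHz, 5.6 MHz, 6.4 MHz, 9.6 MHz, 10.4 MHz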